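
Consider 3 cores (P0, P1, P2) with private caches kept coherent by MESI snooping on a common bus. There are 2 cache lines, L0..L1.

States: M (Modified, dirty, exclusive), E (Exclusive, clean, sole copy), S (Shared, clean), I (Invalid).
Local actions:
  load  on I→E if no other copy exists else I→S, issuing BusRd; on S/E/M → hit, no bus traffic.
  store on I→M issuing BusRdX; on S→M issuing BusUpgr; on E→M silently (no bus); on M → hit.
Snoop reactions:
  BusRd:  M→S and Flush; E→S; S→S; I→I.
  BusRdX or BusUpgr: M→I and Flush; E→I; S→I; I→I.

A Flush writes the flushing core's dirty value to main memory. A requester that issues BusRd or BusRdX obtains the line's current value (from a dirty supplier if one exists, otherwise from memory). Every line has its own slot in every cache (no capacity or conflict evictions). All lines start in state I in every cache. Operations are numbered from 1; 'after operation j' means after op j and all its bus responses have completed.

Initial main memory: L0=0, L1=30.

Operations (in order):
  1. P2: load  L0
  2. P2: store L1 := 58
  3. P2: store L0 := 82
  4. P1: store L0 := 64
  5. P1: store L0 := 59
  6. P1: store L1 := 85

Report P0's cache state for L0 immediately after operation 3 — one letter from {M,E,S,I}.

state = I

  op1 P2: load  L0 → I/I/E on L0; bus BusRd; mem=0
  op2 P2: store L1 := 58 → I/I/M on L1; bus BusRdX; mem=30
  op3 P2: store L0 := 82 → I/I/M on L0; bus (none); mem=0
  op4 P1: store L0 := 64 → I/M/I on L0; bus BusRdX Flush; mem=82
  op5 P1: store L0 := 59 → I/M/I on L0; bus (none); mem=82
  op6 P1: store L1 := 85 → I/M/I on L1; bus BusRdX Flush; mem=58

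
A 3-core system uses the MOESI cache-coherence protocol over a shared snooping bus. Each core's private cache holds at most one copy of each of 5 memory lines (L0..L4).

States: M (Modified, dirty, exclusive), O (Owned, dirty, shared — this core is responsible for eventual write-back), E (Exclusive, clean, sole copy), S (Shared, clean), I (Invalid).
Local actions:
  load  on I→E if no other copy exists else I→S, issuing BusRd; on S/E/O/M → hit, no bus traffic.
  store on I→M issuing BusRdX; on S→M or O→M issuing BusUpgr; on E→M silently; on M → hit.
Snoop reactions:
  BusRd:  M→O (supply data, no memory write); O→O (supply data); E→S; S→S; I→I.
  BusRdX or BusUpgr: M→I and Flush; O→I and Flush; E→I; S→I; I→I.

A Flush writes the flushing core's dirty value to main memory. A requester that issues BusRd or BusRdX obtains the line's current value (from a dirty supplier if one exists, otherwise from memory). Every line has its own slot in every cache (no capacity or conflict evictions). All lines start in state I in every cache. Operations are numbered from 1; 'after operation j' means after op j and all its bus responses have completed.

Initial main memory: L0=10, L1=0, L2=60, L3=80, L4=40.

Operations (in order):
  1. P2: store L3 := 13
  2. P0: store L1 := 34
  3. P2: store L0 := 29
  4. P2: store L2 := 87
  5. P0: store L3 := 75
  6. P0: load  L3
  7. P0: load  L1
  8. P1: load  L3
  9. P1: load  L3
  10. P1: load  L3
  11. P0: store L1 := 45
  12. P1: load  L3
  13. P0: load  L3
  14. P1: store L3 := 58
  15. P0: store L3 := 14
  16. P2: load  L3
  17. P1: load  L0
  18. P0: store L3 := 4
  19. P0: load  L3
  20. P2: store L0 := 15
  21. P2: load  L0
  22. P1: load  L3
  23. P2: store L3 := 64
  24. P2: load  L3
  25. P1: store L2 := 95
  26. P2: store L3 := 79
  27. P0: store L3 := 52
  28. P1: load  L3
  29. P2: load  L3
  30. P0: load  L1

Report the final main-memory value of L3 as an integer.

memory[L3] = 79

step 1: P2: store L3 := 13  ⟶  IIM  (L3)  txn=BusRdX  M[L3]=80
step 2: P0: store L1 := 34  ⟶  MII  (L1)  txn=BusRdX  M[L1]=0
step 3: P2: store L0 := 29  ⟶  IIM  (L0)  txn=BusRdX  M[L0]=10
step 4: P2: store L2 := 87  ⟶  IIM  (L2)  txn=BusRdX  M[L2]=60
step 5: P0: store L3 := 75  ⟶  MII  (L3)  txn=BusRdX+Flush  M[L3]=13
step 6: P0: load  L3  ⟶  MII  (L3)  txn=∅  M[L3]=13
step 7: P0: load  L1  ⟶  MII  (L1)  txn=∅  M[L1]=0
step 8: P1: load  L3  ⟶  OSI  (L3)  txn=BusRd  M[L3]=13
step 9: P1: load  L3  ⟶  OSI  (L3)  txn=∅  M[L3]=13
step 10: P1: load  L3  ⟶  OSI  (L3)  txn=∅  M[L3]=13
step 11: P0: store L1 := 45  ⟶  MII  (L1)  txn=∅  M[L1]=0
step 12: P1: load  L3  ⟶  OSI  (L3)  txn=∅  M[L3]=13
step 13: P0: load  L3  ⟶  OSI  (L3)  txn=∅  M[L3]=13
step 14: P1: store L3 := 58  ⟶  IMI  (L3)  txn=BusUpgr+Flush  M[L3]=75
step 15: P0: store L3 := 14  ⟶  MII  (L3)  txn=BusRdX+Flush  M[L3]=58
step 16: P2: load  L3  ⟶  OIS  (L3)  txn=BusRd  M[L3]=58
step 17: P1: load  L0  ⟶  ISO  (L0)  txn=BusRd  M[L0]=10
step 18: P0: store L3 := 4  ⟶  MII  (L3)  txn=BusUpgr  M[L3]=58
step 19: P0: load  L3  ⟶  MII  (L3)  txn=∅  M[L3]=58
step 20: P2: store L0 := 15  ⟶  IIM  (L0)  txn=BusUpgr  M[L0]=10
step 21: P2: load  L0  ⟶  IIM  (L0)  txn=∅  M[L0]=10
step 22: P1: load  L3  ⟶  OSI  (L3)  txn=BusRd  M[L3]=58
step 23: P2: store L3 := 64  ⟶  IIM  (L3)  txn=BusRdX+Flush  M[L3]=4
step 24: P2: load  L3  ⟶  IIM  (L3)  txn=∅  M[L3]=4
step 25: P1: store L2 := 95  ⟶  IMI  (L2)  txn=BusRdX+Flush  M[L2]=87
step 26: P2: store L3 := 79  ⟶  IIM  (L3)  txn=∅  M[L3]=4
step 27: P0: store L3 := 52  ⟶  MII  (L3)  txn=BusRdX+Flush  M[L3]=79
step 28: P1: load  L3  ⟶  OSI  (L3)  txn=BusRd  M[L3]=79
step 29: P2: load  L3  ⟶  OSS  (L3)  txn=BusRd  M[L3]=79
step 30: P0: load  L1  ⟶  MII  (L1)  txn=∅  M[L1]=0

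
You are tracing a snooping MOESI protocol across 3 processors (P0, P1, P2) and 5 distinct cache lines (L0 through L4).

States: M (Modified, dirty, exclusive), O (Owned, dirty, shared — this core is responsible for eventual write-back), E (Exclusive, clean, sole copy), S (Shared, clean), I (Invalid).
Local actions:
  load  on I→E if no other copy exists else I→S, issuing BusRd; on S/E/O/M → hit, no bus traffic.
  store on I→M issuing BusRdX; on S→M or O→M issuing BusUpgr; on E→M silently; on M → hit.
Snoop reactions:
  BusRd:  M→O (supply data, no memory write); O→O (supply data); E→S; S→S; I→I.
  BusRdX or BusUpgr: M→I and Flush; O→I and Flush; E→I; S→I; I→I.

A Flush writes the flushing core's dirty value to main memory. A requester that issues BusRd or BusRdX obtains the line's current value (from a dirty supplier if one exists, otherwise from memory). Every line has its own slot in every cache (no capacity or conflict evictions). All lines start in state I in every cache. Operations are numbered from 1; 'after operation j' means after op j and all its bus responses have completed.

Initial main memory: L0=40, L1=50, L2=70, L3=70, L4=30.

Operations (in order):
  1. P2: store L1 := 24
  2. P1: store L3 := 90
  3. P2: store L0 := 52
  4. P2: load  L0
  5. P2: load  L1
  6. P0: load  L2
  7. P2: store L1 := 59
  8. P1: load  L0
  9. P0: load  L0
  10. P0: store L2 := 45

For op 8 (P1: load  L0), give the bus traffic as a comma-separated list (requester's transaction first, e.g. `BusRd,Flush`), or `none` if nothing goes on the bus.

[1] P2: store L1 := 24 | P0:I, P1:I, P2:M(24) | bus: BusRdX
[2] P1: store L3 := 90 | P0:I, P1:M(90), P2:I | bus: BusRdX
[3] P2: store L0 := 52 | P0:I, P1:I, P2:M(52) | bus: BusRdX
[4] P2: load  L0 | P0:I, P1:I, P2:M(52) | bus: none
[5] P2: load  L1 | P0:I, P1:I, P2:M(24) | bus: none
[6] P0: load  L2 | P0:E(70), P1:I, P2:I | bus: BusRd
[7] P2: store L1 := 59 | P0:I, P1:I, P2:M(59) | bus: none
[8] P1: load  L0 | P0:I, P1:S(52), P2:O(52) | bus: BusRd
[9] P0: load  L0 | P0:S(52), P1:S(52), P2:O(52) | bus: BusRd
[10] P0: store L2 := 45 | P0:M(45), P1:I, P2:I | bus: none

bus = BusRd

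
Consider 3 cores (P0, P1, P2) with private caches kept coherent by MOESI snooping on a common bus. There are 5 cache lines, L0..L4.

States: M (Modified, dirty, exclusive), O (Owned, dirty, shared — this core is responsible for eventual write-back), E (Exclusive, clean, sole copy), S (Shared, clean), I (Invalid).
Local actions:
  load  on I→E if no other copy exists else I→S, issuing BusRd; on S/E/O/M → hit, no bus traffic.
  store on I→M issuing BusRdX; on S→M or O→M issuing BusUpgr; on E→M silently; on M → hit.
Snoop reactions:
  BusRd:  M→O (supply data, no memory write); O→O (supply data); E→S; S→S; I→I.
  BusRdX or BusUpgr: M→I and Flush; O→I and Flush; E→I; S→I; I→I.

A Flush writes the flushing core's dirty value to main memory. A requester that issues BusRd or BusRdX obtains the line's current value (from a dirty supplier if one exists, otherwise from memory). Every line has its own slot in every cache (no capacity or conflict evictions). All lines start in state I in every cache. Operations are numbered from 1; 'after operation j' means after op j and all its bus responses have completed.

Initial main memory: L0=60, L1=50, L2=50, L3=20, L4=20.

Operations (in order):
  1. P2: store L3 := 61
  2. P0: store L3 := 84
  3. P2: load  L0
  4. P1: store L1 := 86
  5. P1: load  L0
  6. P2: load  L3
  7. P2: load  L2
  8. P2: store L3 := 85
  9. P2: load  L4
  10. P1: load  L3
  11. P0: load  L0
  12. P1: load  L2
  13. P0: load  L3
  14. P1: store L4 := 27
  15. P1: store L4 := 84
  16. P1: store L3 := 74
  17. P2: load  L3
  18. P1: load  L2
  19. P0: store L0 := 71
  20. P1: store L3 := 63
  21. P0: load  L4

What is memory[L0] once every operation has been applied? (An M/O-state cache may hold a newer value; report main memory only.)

[1] P2: store L3 := 61 | P0:I, P1:I, P2:M(61) | bus: BusRdX
[2] P0: store L3 := 84 | P0:M(84), P1:I, P2:I | bus: BusRdX,Flush
[3] P2: load  L0 | P0:I, P1:I, P2:E(60) | bus: BusRd
[4] P1: store L1 := 86 | P0:I, P1:M(86), P2:I | bus: BusRdX
[5] P1: load  L0 | P0:I, P1:S(60), P2:S(60) | bus: BusRd
[6] P2: load  L3 | P0:O(84), P1:I, P2:S(84) | bus: BusRd
[7] P2: load  L2 | P0:I, P1:I, P2:E(50) | bus: BusRd
[8] P2: store L3 := 85 | P0:I, P1:I, P2:M(85) | bus: BusUpgr,Flush
[9] P2: load  L4 | P0:I, P1:I, P2:E(20) | bus: BusRd
[10] P1: load  L3 | P0:I, P1:S(85), P2:O(85) | bus: BusRd
[11] P0: load  L0 | P0:S(60), P1:S(60), P2:S(60) | bus: BusRd
[12] P1: load  L2 | P0:I, P1:S(50), P2:S(50) | bus: BusRd
[13] P0: load  L3 | P0:S(85), P1:S(85), P2:O(85) | bus: BusRd
[14] P1: store L4 := 27 | P0:I, P1:M(27), P2:I | bus: BusRdX
[15] P1: store L4 := 84 | P0:I, P1:M(84), P2:I | bus: none
[16] P1: store L3 := 74 | P0:I, P1:M(74), P2:I | bus: BusUpgr,Flush
[17] P2: load  L3 | P0:I, P1:O(74), P2:S(74) | bus: BusRd
[18] P1: load  L2 | P0:I, P1:S(50), P2:S(50) | bus: none
[19] P0: store L0 := 71 | P0:M(71), P1:I, P2:I | bus: BusUpgr
[20] P1: store L3 := 63 | P0:I, P1:M(63), P2:I | bus: BusUpgr
[21] P0: load  L4 | P0:S(84), P1:O(84), P2:I | bus: BusRd

memory[L0] = 60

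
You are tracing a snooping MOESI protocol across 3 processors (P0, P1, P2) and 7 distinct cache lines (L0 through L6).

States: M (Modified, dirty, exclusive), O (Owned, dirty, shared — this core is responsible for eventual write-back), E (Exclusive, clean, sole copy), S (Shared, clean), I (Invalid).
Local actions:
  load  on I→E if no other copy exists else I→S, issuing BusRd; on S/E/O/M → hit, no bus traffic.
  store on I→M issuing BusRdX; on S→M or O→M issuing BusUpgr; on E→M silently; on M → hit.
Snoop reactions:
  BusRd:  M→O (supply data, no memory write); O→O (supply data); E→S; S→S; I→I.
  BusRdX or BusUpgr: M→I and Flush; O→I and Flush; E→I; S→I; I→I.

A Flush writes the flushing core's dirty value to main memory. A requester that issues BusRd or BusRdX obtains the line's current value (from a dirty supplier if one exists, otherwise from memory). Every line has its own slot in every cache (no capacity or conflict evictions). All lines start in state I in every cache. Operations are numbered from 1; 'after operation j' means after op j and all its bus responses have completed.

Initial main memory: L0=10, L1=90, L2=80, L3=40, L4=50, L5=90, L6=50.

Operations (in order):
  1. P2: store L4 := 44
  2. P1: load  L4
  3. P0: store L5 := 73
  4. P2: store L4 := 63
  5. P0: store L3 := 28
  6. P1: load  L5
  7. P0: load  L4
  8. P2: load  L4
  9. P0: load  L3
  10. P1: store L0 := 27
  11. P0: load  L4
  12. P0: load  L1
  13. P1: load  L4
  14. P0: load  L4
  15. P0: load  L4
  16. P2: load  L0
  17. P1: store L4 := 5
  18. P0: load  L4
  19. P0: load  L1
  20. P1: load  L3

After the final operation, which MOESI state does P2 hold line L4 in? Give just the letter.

step 1: P2: store L4 := 44  ⟶  IIM  (L4)  txn=BusRdX  M[L4]=50
step 2: P1: load  L4  ⟶  ISO  (L4)  txn=BusRd  M[L4]=50
step 3: P0: store L5 := 73  ⟶  MII  (L5)  txn=BusRdX  M[L5]=90
step 4: P2: store L4 := 63  ⟶  IIM  (L4)  txn=BusUpgr  M[L4]=50
step 5: P0: store L3 := 28  ⟶  MII  (L3)  txn=BusRdX  M[L3]=40
step 6: P1: load  L5  ⟶  OSI  (L5)  txn=BusRd  M[L5]=90
step 7: P0: load  L4  ⟶  SIO  (L4)  txn=BusRd  M[L4]=50
step 8: P2: load  L4  ⟶  SIO  (L4)  txn=∅  M[L4]=50
step 9: P0: load  L3  ⟶  MII  (L3)  txn=∅  M[L3]=40
step 10: P1: store L0 := 27  ⟶  IMI  (L0)  txn=BusRdX  M[L0]=10
step 11: P0: load  L4  ⟶  SIO  (L4)  txn=∅  M[L4]=50
step 12: P0: load  L1  ⟶  EII  (L1)  txn=BusRd  M[L1]=90
step 13: P1: load  L4  ⟶  SSO  (L4)  txn=BusRd  M[L4]=50
step 14: P0: load  L4  ⟶  SSO  (L4)  txn=∅  M[L4]=50
step 15: P0: load  L4  ⟶  SSO  (L4)  txn=∅  M[L4]=50
step 16: P2: load  L0  ⟶  IOS  (L0)  txn=BusRd  M[L0]=10
step 17: P1: store L4 := 5  ⟶  IMI  (L4)  txn=BusUpgr+Flush  M[L4]=63
step 18: P0: load  L4  ⟶  SOI  (L4)  txn=BusRd  M[L4]=63
step 19: P0: load  L1  ⟶  EII  (L1)  txn=∅  M[L1]=90
step 20: P1: load  L3  ⟶  OSI  (L3)  txn=BusRd  M[L3]=40

state = I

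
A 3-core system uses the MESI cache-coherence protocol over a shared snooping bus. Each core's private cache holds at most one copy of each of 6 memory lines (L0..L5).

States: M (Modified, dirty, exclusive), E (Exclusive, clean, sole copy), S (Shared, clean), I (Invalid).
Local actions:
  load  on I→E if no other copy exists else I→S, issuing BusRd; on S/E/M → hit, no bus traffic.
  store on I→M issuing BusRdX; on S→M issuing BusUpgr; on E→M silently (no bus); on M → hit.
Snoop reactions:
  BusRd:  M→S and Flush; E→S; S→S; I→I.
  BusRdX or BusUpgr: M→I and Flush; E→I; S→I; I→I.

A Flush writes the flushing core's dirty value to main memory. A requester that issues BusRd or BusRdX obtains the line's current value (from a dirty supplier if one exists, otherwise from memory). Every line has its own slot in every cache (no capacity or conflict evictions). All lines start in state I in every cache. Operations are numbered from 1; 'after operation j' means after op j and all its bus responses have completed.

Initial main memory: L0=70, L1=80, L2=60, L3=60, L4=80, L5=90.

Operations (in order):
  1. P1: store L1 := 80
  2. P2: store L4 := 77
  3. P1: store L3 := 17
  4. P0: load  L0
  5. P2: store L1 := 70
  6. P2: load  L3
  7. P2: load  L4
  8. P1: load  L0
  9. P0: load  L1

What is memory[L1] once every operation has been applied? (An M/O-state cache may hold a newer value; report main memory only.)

memory[L1] = 70

  op1 P1: store L1 := 80 → I/M/I on L1; bus BusRdX; mem=80
  op2 P2: store L4 := 77 → I/I/M on L4; bus BusRdX; mem=80
  op3 P1: store L3 := 17 → I/M/I on L3; bus BusRdX; mem=60
  op4 P0: load  L0 → E/I/I on L0; bus BusRd; mem=70
  op5 P2: store L1 := 70 → I/I/M on L1; bus BusRdX Flush; mem=80
  op6 P2: load  L3 → I/S/S on L3; bus BusRd Flush; mem=17
  op7 P2: load  L4 → I/I/M on L4; bus (none); mem=80
  op8 P1: load  L0 → S/S/I on L0; bus BusRd; mem=70
  op9 P0: load  L1 → S/I/S on L1; bus BusRd Flush; mem=70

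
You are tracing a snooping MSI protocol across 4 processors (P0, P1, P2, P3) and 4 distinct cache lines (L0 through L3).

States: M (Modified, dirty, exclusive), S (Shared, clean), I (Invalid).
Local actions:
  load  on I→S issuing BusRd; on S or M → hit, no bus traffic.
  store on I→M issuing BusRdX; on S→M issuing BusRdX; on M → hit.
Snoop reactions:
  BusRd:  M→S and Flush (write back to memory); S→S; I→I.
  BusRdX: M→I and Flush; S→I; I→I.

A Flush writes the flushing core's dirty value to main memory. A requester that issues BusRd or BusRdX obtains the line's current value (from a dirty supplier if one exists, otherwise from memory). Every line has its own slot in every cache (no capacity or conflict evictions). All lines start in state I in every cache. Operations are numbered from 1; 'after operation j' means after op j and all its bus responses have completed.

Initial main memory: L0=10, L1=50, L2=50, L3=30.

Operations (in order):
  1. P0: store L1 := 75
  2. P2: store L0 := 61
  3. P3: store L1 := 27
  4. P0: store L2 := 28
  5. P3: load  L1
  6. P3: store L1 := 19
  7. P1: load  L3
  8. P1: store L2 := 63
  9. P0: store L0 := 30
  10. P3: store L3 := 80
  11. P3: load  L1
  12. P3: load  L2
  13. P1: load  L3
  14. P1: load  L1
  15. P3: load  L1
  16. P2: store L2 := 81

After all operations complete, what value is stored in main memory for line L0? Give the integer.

  op1 P0: store L1 := 75 → M/I/I/I on L1; bus BusRdX; mem=50
  op2 P2: store L0 := 61 → I/I/M/I on L0; bus BusRdX; mem=10
  op3 P3: store L1 := 27 → I/I/I/M on L1; bus BusRdX Flush; mem=75
  op4 P0: store L2 := 28 → M/I/I/I on L2; bus BusRdX; mem=50
  op5 P3: load  L1 → I/I/I/M on L1; bus (none); mem=75
  op6 P3: store L1 := 19 → I/I/I/M on L1; bus (none); mem=75
  op7 P1: load  L3 → I/S/I/I on L3; bus BusRd; mem=30
  op8 P1: store L2 := 63 → I/M/I/I on L2; bus BusRdX Flush; mem=28
  op9 P0: store L0 := 30 → M/I/I/I on L0; bus BusRdX Flush; mem=61
  op10 P3: store L3 := 80 → I/I/I/M on L3; bus BusRdX; mem=30
  op11 P3: load  L1 → I/I/I/M on L1; bus (none); mem=75
  op12 P3: load  L2 → I/S/I/S on L2; bus BusRd Flush; mem=63
  op13 P1: load  L3 → I/S/I/S on L3; bus BusRd Flush; mem=80
  op14 P1: load  L1 → I/S/I/S on L1; bus BusRd Flush; mem=19
  op15 P3: load  L1 → I/S/I/S on L1; bus (none); mem=19
  op16 P2: store L2 := 81 → I/I/M/I on L2; bus BusRdX; mem=63

memory[L0] = 61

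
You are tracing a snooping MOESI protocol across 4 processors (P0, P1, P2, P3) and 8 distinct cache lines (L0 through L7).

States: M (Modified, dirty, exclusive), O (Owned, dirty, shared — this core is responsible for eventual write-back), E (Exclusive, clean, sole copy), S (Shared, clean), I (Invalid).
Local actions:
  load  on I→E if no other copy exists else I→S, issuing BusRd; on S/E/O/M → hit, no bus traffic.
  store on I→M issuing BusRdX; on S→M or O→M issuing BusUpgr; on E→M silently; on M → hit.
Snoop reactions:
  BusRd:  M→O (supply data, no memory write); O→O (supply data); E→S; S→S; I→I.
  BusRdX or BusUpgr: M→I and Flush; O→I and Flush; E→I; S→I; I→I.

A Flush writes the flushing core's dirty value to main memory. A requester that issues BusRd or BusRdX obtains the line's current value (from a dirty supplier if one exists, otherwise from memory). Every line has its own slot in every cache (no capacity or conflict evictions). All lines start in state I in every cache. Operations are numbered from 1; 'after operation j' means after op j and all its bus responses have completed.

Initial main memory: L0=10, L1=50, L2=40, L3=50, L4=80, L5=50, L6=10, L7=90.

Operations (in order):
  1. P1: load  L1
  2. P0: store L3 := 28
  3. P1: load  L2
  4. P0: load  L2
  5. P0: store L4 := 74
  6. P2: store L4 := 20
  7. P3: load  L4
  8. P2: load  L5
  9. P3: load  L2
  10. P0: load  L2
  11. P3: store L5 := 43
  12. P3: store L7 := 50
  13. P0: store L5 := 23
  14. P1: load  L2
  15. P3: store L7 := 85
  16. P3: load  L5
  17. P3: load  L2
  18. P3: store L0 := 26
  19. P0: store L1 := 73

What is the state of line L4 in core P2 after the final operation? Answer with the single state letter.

state = O

  op1 P1: load  L1 → I/E/I/I on L1; bus BusRd; mem=50
  op2 P0: store L3 := 28 → M/I/I/I on L3; bus BusRdX; mem=50
  op3 P1: load  L2 → I/E/I/I on L2; bus BusRd; mem=40
  op4 P0: load  L2 → S/S/I/I on L2; bus BusRd; mem=40
  op5 P0: store L4 := 74 → M/I/I/I on L4; bus BusRdX; mem=80
  op6 P2: store L4 := 20 → I/I/M/I on L4; bus BusRdX Flush; mem=74
  op7 P3: load  L4 → I/I/O/S on L4; bus BusRd; mem=74
  op8 P2: load  L5 → I/I/E/I on L5; bus BusRd; mem=50
  op9 P3: load  L2 → S/S/I/S on L2; bus BusRd; mem=40
  op10 P0: load  L2 → S/S/I/S on L2; bus (none); mem=40
  op11 P3: store L5 := 43 → I/I/I/M on L5; bus BusRdX; mem=50
  op12 P3: store L7 := 50 → I/I/I/M on L7; bus BusRdX; mem=90
  op13 P0: store L5 := 23 → M/I/I/I on L5; bus BusRdX Flush; mem=43
  op14 P1: load  L2 → S/S/I/S on L2; bus (none); mem=40
  op15 P3: store L7 := 85 → I/I/I/M on L7; bus (none); mem=90
  op16 P3: load  L5 → O/I/I/S on L5; bus BusRd; mem=43
  op17 P3: load  L2 → S/S/I/S on L2; bus (none); mem=40
  op18 P3: store L0 := 26 → I/I/I/M on L0; bus BusRdX; mem=10
  op19 P0: store L1 := 73 → M/I/I/I on L1; bus BusRdX; mem=50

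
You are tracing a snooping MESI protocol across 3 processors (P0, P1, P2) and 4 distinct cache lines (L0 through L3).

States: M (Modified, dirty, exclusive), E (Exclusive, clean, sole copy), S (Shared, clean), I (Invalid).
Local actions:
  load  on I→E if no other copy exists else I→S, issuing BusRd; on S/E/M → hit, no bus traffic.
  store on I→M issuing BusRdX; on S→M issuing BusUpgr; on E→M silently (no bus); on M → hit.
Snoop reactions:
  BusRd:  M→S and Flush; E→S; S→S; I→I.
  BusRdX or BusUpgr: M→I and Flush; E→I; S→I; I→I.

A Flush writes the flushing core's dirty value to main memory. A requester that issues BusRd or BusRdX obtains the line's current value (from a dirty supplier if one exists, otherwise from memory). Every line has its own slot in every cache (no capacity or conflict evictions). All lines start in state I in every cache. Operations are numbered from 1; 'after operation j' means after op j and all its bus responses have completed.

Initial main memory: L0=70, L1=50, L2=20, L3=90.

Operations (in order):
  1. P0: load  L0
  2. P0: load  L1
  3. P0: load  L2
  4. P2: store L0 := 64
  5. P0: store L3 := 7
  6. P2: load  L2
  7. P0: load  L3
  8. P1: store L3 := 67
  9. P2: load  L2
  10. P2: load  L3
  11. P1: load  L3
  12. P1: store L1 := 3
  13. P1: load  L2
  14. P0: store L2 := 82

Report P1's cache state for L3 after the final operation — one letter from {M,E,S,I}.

state = S

1. P0: load  L0  bus=[BusRd]  L0: P0=E P1=I P2=I  mem[L0]=70
2. P0: load  L1  bus=[BusRd]  L1: P0=E P1=I P2=I  mem[L1]=50
3. P0: load  L2  bus=[BusRd]  L2: P0=E P1=I P2=I  mem[L2]=20
4. P2: store L0 := 64  bus=[BusRdX]  L0: P0=I P1=I P2=M  mem[L0]=70
5. P0: store L3 := 7  bus=[BusRdX]  L3: P0=M P1=I P2=I  mem[L3]=90
6. P2: load  L2  bus=[BusRd]  L2: P0=S P1=I P2=S  mem[L2]=20
7. P0: load  L3  bus=[-]  L3: P0=M P1=I P2=I  mem[L3]=90
8. P1: store L3 := 67  bus=[BusRdX,Flush]  L3: P0=I P1=M P2=I  mem[L3]=7
9. P2: load  L2  bus=[-]  L2: P0=S P1=I P2=S  mem[L2]=20
10. P2: load  L3  bus=[BusRd,Flush]  L3: P0=I P1=S P2=S  mem[L3]=67
11. P1: load  L3  bus=[-]  L3: P0=I P1=S P2=S  mem[L3]=67
12. P1: store L1 := 3  bus=[BusRdX]  L1: P0=I P1=M P2=I  mem[L1]=50
13. P1: load  L2  bus=[BusRd]  L2: P0=S P1=S P2=S  mem[L2]=20
14. P0: store L2 := 82  bus=[BusUpgr]  L2: P0=M P1=I P2=I  mem[L2]=20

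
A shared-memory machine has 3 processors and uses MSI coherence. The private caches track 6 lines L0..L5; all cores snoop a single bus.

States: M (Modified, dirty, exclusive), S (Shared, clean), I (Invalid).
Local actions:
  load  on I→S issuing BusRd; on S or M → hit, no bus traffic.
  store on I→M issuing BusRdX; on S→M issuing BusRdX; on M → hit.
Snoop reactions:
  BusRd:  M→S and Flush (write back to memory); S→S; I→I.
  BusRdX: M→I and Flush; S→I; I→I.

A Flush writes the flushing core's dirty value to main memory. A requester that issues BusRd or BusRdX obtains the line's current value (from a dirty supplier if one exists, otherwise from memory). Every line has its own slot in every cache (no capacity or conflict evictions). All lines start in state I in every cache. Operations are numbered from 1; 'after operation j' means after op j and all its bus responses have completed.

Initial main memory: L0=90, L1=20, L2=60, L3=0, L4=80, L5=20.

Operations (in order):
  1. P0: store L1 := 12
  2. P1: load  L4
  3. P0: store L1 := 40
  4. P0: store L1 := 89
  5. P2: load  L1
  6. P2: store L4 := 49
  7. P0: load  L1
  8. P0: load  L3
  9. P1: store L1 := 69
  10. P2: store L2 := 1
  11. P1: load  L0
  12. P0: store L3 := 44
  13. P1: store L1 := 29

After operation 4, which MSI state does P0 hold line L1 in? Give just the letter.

step 1: P0: store L1 := 12  ⟶  MII  (L1)  txn=BusRdX  M[L1]=20
step 2: P1: load  L4  ⟶  ISI  (L4)  txn=BusRd  M[L4]=80
step 3: P0: store L1 := 40  ⟶  MII  (L1)  txn=∅  M[L1]=20
step 4: P0: store L1 := 89  ⟶  MII  (L1)  txn=∅  M[L1]=20
step 5: P2: load  L1  ⟶  SIS  (L1)  txn=BusRd+Flush  M[L1]=89
step 6: P2: store L4 := 49  ⟶  IIM  (L4)  txn=BusRdX  M[L4]=80
step 7: P0: load  L1  ⟶  SIS  (L1)  txn=∅  M[L1]=89
step 8: P0: load  L3  ⟶  SII  (L3)  txn=BusRd  M[L3]=0
step 9: P1: store L1 := 69  ⟶  IMI  (L1)  txn=BusRdX  M[L1]=89
step 10: P2: store L2 := 1  ⟶  IIM  (L2)  txn=BusRdX  M[L2]=60
step 11: P1: load  L0  ⟶  ISI  (L0)  txn=BusRd  M[L0]=90
step 12: P0: store L3 := 44  ⟶  MII  (L3)  txn=BusRdX  M[L3]=0
step 13: P1: store L1 := 29  ⟶  IMI  (L1)  txn=∅  M[L1]=89

state = M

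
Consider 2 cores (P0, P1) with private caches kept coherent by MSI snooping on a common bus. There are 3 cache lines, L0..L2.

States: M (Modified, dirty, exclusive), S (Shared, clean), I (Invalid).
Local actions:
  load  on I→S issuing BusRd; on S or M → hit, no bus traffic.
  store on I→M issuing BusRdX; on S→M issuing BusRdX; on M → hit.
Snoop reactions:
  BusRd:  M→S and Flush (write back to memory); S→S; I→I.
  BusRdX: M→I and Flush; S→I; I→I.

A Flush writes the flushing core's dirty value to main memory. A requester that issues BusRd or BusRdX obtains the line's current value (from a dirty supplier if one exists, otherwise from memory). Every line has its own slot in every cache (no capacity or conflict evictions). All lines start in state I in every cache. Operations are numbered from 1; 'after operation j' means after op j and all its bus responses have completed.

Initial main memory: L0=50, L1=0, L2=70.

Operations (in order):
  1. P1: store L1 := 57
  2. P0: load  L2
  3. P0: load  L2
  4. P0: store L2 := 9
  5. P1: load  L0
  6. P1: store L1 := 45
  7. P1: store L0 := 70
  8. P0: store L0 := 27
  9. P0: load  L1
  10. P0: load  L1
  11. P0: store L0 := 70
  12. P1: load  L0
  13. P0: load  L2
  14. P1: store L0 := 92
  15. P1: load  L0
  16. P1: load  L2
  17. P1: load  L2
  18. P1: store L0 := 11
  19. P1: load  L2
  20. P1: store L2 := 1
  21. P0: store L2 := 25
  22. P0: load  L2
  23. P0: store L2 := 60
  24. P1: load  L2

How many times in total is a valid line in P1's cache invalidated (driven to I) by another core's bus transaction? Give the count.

invalidations = 2

step 1: P1: store L1 := 57  ⟶  IM  (L1)  txn=BusRdX  M[L1]=0
step 2: P0: load  L2  ⟶  SI  (L2)  txn=BusRd  M[L2]=70
step 3: P0: load  L2  ⟶  SI  (L2)  txn=∅  M[L2]=70
step 4: P0: store L2 := 9  ⟶  MI  (L2)  txn=BusRdX  M[L2]=70
step 5: P1: load  L0  ⟶  IS  (L0)  txn=BusRd  M[L0]=50
step 6: P1: store L1 := 45  ⟶  IM  (L1)  txn=∅  M[L1]=0
step 7: P1: store L0 := 70  ⟶  IM  (L0)  txn=BusRdX  M[L0]=50
step 8: P0: store L0 := 27  ⟶  MI  (L0)  txn=BusRdX+Flush  M[L0]=70
step 9: P0: load  L1  ⟶  SS  (L1)  txn=BusRd+Flush  M[L1]=45
step 10: P0: load  L1  ⟶  SS  (L1)  txn=∅  M[L1]=45
step 11: P0: store L0 := 70  ⟶  MI  (L0)  txn=∅  M[L0]=70
step 12: P1: load  L0  ⟶  SS  (L0)  txn=BusRd+Flush  M[L0]=70
step 13: P0: load  L2  ⟶  MI  (L2)  txn=∅  M[L2]=70
step 14: P1: store L0 := 92  ⟶  IM  (L0)  txn=BusRdX  M[L0]=70
step 15: P1: load  L0  ⟶  IM  (L0)  txn=∅  M[L0]=70
step 16: P1: load  L2  ⟶  SS  (L2)  txn=BusRd+Flush  M[L2]=9
step 17: P1: load  L2  ⟶  SS  (L2)  txn=∅  M[L2]=9
step 18: P1: store L0 := 11  ⟶  IM  (L0)  txn=∅  M[L0]=70
step 19: P1: load  L2  ⟶  SS  (L2)  txn=∅  M[L2]=9
step 20: P1: store L2 := 1  ⟶  IM  (L2)  txn=BusRdX  M[L2]=9
step 21: P0: store L2 := 25  ⟶  MI  (L2)  txn=BusRdX+Flush  M[L2]=1
step 22: P0: load  L2  ⟶  MI  (L2)  txn=∅  M[L2]=1
step 23: P0: store L2 := 60  ⟶  MI  (L2)  txn=∅  M[L2]=1
step 24: P1: load  L2  ⟶  SS  (L2)  txn=BusRd+Flush  M[L2]=60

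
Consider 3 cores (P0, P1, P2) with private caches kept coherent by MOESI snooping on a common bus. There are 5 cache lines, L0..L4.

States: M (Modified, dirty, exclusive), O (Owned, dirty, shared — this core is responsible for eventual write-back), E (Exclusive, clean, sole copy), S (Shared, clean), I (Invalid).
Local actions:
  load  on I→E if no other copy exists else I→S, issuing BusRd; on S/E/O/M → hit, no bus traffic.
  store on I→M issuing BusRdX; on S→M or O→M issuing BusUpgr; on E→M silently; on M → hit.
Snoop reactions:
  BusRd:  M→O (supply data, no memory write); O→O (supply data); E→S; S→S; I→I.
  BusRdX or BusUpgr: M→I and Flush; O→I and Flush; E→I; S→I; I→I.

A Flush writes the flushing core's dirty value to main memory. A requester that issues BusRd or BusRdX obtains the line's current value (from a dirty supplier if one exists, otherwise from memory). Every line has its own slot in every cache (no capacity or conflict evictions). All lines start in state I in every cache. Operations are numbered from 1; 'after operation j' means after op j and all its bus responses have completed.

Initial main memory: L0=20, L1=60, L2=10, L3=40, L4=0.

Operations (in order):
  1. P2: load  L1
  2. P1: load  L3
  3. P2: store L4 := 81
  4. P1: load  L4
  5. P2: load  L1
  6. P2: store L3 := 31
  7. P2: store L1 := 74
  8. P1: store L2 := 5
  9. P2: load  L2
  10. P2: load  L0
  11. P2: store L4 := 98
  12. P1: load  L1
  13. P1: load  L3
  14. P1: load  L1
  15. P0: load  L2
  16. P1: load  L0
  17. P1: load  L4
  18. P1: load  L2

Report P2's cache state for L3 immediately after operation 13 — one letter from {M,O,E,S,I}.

step 1: P2: load  L1  ⟶  IIE  (L1)  txn=BusRd  M[L1]=60
step 2: P1: load  L3  ⟶  IEI  (L3)  txn=BusRd  M[L3]=40
step 3: P2: store L4 := 81  ⟶  IIM  (L4)  txn=BusRdX  M[L4]=0
step 4: P1: load  L4  ⟶  ISO  (L4)  txn=BusRd  M[L4]=0
step 5: P2: load  L1  ⟶  IIE  (L1)  txn=∅  M[L1]=60
step 6: P2: store L3 := 31  ⟶  IIM  (L3)  txn=BusRdX  M[L3]=40
step 7: P2: store L1 := 74  ⟶  IIM  (L1)  txn=∅  M[L1]=60
step 8: P1: store L2 := 5  ⟶  IMI  (L2)  txn=BusRdX  M[L2]=10
step 9: P2: load  L2  ⟶  IOS  (L2)  txn=BusRd  M[L2]=10
step 10: P2: load  L0  ⟶  IIE  (L0)  txn=BusRd  M[L0]=20
step 11: P2: store L4 := 98  ⟶  IIM  (L4)  txn=BusUpgr  M[L4]=0
step 12: P1: load  L1  ⟶  ISO  (L1)  txn=BusRd  M[L1]=60
step 13: P1: load  L3  ⟶  ISO  (L3)  txn=BusRd  M[L3]=40
step 14: P1: load  L1  ⟶  ISO  (L1)  txn=∅  M[L1]=60
step 15: P0: load  L2  ⟶  SOS  (L2)  txn=BusRd  M[L2]=10
step 16: P1: load  L0  ⟶  ISS  (L0)  txn=BusRd  M[L0]=20
step 17: P1: load  L4  ⟶  ISO  (L4)  txn=BusRd  M[L4]=0
step 18: P1: load  L2  ⟶  SOS  (L2)  txn=∅  M[L2]=10

state = O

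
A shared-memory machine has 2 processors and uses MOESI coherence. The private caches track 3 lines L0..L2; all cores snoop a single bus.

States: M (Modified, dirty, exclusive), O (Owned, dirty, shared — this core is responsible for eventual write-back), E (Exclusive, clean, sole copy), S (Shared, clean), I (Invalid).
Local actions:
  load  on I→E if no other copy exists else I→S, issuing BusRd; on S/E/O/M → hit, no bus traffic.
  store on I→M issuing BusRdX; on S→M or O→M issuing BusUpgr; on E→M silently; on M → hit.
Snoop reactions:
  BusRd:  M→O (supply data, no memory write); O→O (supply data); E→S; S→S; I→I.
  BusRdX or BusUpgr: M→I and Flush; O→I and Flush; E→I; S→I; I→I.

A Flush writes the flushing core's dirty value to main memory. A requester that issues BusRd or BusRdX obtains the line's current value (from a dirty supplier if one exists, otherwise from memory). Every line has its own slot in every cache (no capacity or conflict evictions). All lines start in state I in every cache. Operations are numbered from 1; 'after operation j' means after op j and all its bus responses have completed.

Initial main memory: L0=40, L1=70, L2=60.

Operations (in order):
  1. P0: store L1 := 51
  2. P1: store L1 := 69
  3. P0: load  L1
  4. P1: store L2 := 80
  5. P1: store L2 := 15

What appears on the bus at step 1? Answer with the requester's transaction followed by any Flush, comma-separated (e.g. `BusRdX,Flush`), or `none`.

bus = BusRdX

step 1: P0: store L1 := 51  ⟶  MI  (L1)  txn=BusRdX  M[L1]=70
step 2: P1: store L1 := 69  ⟶  IM  (L1)  txn=BusRdX+Flush  M[L1]=51
step 3: P0: load  L1  ⟶  SO  (L1)  txn=BusRd  M[L1]=51
step 4: P1: store L2 := 80  ⟶  IM  (L2)  txn=BusRdX  M[L2]=60
step 5: P1: store L2 := 15  ⟶  IM  (L2)  txn=∅  M[L2]=60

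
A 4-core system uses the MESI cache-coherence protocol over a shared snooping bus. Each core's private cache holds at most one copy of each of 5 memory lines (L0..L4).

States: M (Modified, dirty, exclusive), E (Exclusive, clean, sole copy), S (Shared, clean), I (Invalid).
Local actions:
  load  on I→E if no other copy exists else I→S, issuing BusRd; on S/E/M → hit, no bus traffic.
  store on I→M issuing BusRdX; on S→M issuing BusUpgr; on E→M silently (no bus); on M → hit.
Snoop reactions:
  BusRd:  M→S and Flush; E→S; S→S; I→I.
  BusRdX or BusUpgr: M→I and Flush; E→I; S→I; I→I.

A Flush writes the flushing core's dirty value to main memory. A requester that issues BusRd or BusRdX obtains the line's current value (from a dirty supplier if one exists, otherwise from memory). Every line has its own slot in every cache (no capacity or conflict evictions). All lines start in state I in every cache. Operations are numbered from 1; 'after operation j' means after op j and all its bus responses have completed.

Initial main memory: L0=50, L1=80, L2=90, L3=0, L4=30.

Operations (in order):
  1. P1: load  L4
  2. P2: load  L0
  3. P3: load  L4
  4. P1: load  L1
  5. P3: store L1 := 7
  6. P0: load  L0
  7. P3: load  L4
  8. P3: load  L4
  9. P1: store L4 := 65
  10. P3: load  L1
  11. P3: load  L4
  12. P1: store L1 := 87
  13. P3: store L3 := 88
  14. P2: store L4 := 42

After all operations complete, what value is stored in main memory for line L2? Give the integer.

step 1: P1: load  L4  ⟶  IEII  (L4)  txn=BusRd  M[L4]=30
step 2: P2: load  L0  ⟶  IIEI  (L0)  txn=BusRd  M[L0]=50
step 3: P3: load  L4  ⟶  ISIS  (L4)  txn=BusRd  M[L4]=30
step 4: P1: load  L1  ⟶  IEII  (L1)  txn=BusRd  M[L1]=80
step 5: P3: store L1 := 7  ⟶  IIIM  (L1)  txn=BusRdX  M[L1]=80
step 6: P0: load  L0  ⟶  SISI  (L0)  txn=BusRd  M[L0]=50
step 7: P3: load  L4  ⟶  ISIS  (L4)  txn=∅  M[L4]=30
step 8: P3: load  L4  ⟶  ISIS  (L4)  txn=∅  M[L4]=30
step 9: P1: store L4 := 65  ⟶  IMII  (L4)  txn=BusUpgr  M[L4]=30
step 10: P3: load  L1  ⟶  IIIM  (L1)  txn=∅  M[L1]=80
step 11: P3: load  L4  ⟶  ISIS  (L4)  txn=BusRd+Flush  M[L4]=65
step 12: P1: store L1 := 87  ⟶  IMII  (L1)  txn=BusRdX+Flush  M[L1]=7
step 13: P3: store L3 := 88  ⟶  IIIM  (L3)  txn=BusRdX  M[L3]=0
step 14: P2: store L4 := 42  ⟶  IIMI  (L4)  txn=BusRdX  M[L4]=65

memory[L2] = 90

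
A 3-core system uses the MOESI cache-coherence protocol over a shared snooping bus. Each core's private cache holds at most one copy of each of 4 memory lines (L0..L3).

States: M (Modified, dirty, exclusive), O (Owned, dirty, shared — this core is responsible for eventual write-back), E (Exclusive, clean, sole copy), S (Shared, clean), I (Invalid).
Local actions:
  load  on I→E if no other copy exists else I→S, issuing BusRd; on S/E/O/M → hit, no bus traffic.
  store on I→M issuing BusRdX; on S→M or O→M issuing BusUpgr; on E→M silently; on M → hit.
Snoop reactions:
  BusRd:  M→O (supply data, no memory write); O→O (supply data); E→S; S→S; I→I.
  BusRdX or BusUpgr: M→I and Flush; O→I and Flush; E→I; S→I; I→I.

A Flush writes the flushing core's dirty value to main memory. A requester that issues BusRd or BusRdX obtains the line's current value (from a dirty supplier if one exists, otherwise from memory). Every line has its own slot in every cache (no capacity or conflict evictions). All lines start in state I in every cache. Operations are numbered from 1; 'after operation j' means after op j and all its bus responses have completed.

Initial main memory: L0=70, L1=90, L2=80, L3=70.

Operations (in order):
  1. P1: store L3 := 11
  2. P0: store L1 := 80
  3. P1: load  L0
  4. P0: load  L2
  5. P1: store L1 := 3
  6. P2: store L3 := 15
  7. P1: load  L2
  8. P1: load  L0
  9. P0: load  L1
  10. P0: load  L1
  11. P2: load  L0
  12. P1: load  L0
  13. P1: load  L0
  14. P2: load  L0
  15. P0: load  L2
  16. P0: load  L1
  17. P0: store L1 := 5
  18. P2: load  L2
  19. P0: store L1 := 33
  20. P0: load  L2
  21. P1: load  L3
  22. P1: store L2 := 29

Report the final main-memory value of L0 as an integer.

memory[L0] = 70

  op1 P1: store L3 := 11 → I/M/I on L3; bus BusRdX; mem=70
  op2 P0: store L1 := 80 → M/I/I on L1; bus BusRdX; mem=90
  op3 P1: load  L0 → I/E/I on L0; bus BusRd; mem=70
  op4 P0: load  L2 → E/I/I on L2; bus BusRd; mem=80
  op5 P1: store L1 := 3 → I/M/I on L1; bus BusRdX Flush; mem=80
  op6 P2: store L3 := 15 → I/I/M on L3; bus BusRdX Flush; mem=11
  op7 P1: load  L2 → S/S/I on L2; bus BusRd; mem=80
  op8 P1: load  L0 → I/E/I on L0; bus (none); mem=70
  op9 P0: load  L1 → S/O/I on L1; bus BusRd; mem=80
  op10 P0: load  L1 → S/O/I on L1; bus (none); mem=80
  op11 P2: load  L0 → I/S/S on L0; bus BusRd; mem=70
  op12 P1: load  L0 → I/S/S on L0; bus (none); mem=70
  op13 P1: load  L0 → I/S/S on L0; bus (none); mem=70
  op14 P2: load  L0 → I/S/S on L0; bus (none); mem=70
  op15 P0: load  L2 → S/S/I on L2; bus (none); mem=80
  op16 P0: load  L1 → S/O/I on L1; bus (none); mem=80
  op17 P0: store L1 := 5 → M/I/I on L1; bus BusUpgr Flush; mem=3
  op18 P2: load  L2 → S/S/S on L2; bus BusRd; mem=80
  op19 P0: store L1 := 33 → M/I/I on L1; bus (none); mem=3
  op20 P0: load  L2 → S/S/S on L2; bus (none); mem=80
  op21 P1: load  L3 → I/S/O on L3; bus BusRd; mem=11
  op22 P1: store L2 := 29 → I/M/I on L2; bus BusUpgr; mem=80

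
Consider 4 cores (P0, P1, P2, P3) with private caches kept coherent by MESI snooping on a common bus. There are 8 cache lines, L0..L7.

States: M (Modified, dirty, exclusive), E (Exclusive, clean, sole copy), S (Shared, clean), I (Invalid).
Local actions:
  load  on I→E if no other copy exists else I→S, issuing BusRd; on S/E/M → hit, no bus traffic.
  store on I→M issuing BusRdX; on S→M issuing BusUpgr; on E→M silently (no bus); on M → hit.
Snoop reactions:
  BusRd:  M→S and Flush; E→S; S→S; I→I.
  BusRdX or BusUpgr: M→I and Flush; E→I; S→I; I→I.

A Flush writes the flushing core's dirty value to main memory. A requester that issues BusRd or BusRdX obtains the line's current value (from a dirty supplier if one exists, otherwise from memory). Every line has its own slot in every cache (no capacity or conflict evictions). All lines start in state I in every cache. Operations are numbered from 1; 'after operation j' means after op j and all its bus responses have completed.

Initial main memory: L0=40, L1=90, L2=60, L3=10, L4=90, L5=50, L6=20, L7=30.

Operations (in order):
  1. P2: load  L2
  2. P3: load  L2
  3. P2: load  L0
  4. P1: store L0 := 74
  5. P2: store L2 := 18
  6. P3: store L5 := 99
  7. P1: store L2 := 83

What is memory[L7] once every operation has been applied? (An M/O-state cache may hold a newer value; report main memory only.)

memory[L7] = 30

step 1: P2: load  L2  ⟶  IIEI  (L2)  txn=BusRd  M[L2]=60
step 2: P3: load  L2  ⟶  IISS  (L2)  txn=BusRd  M[L2]=60
step 3: P2: load  L0  ⟶  IIEI  (L0)  txn=BusRd  M[L0]=40
step 4: P1: store L0 := 74  ⟶  IMII  (L0)  txn=BusRdX  M[L0]=40
step 5: P2: store L2 := 18  ⟶  IIMI  (L2)  txn=BusUpgr  M[L2]=60
step 6: P3: store L5 := 99  ⟶  IIIM  (L5)  txn=BusRdX  M[L5]=50
step 7: P1: store L2 := 83  ⟶  IMII  (L2)  txn=BusRdX+Flush  M[L2]=18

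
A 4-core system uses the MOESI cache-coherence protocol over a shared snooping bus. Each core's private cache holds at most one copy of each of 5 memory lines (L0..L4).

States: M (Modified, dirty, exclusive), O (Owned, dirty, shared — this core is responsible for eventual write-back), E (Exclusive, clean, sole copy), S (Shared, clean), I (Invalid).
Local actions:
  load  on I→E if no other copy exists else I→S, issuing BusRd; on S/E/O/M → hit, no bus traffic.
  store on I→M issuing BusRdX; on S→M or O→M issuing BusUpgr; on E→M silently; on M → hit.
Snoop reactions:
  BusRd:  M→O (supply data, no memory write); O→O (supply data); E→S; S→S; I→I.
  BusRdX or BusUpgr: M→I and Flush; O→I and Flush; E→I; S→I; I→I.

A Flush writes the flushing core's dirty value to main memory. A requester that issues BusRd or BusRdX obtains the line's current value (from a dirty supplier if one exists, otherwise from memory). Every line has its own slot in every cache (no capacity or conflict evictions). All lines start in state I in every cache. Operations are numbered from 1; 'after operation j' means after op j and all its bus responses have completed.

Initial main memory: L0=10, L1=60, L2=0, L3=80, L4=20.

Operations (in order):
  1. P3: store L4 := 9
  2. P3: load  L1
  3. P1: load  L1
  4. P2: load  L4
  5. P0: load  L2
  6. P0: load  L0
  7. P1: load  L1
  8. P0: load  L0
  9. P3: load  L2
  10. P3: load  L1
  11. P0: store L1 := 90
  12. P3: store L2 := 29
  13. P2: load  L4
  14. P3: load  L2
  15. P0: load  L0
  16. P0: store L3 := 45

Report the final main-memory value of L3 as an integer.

memory[L3] = 80

step 1: P3: store L4 := 9  ⟶  IIIM  (L4)  txn=BusRdX  M[L4]=20
step 2: P3: load  L1  ⟶  IIIE  (L1)  txn=BusRd  M[L1]=60
step 3: P1: load  L1  ⟶  ISIS  (L1)  txn=BusRd  M[L1]=60
step 4: P2: load  L4  ⟶  IISO  (L4)  txn=BusRd  M[L4]=20
step 5: P0: load  L2  ⟶  EIII  (L2)  txn=BusRd  M[L2]=0
step 6: P0: load  L0  ⟶  EIII  (L0)  txn=BusRd  M[L0]=10
step 7: P1: load  L1  ⟶  ISIS  (L1)  txn=∅  M[L1]=60
step 8: P0: load  L0  ⟶  EIII  (L0)  txn=∅  M[L0]=10
step 9: P3: load  L2  ⟶  SIIS  (L2)  txn=BusRd  M[L2]=0
step 10: P3: load  L1  ⟶  ISIS  (L1)  txn=∅  M[L1]=60
step 11: P0: store L1 := 90  ⟶  MIII  (L1)  txn=BusRdX  M[L1]=60
step 12: P3: store L2 := 29  ⟶  IIIM  (L2)  txn=BusUpgr  M[L2]=0
step 13: P2: load  L4  ⟶  IISO  (L4)  txn=∅  M[L4]=20
step 14: P3: load  L2  ⟶  IIIM  (L2)  txn=∅  M[L2]=0
step 15: P0: load  L0  ⟶  EIII  (L0)  txn=∅  M[L0]=10
step 16: P0: store L3 := 45  ⟶  MIII  (L3)  txn=BusRdX  M[L3]=80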